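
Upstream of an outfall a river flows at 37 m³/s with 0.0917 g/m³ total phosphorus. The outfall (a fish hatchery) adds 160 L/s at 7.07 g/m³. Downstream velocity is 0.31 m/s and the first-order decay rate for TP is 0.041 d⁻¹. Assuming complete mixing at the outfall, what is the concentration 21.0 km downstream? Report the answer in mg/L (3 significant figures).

160 L/s = 0.16 m³/s.
After complete mixing, C₀ = (0.16·7.07 + 37·0.0917) / 37.16 = 0.1217 mg/L.
Travel time t = 2.1e+04 m / 0.31 m/s = 6.774e+04 s = 0.7841 d.
C = 0.1217·exp(−0.041·0.7841) = 0.1217·0.9684 = 0.1179 mg/L.

0.118 mg/L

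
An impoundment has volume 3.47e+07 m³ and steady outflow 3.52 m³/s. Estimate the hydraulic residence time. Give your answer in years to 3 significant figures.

0.312 yr

Q = 3.52 m³/s × 3.156e+07 s/yr = 1.111e+08 m³/yr.
Hydraulic residence time τ = V/Q = 3.47e+07/1.111e+08 = 0.3124 yr.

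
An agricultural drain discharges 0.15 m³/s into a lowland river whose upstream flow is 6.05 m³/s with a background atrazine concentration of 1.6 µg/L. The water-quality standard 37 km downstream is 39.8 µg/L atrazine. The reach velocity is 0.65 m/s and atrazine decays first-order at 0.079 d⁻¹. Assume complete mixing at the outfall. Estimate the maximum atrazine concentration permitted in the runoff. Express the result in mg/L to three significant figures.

1.6 µg/L = 0.0016 mg/L.
39.8 µg/L = 0.0398 mg/L.
Travel time to the compliance point: t = 3.7e+04/0.65 = 5.692e+04 s = 0.6588 d; decay factor exp(−0.079·0.6588) = 0.9493.
So the concentration just after mixing may be at most 0.0398/0.9493 = 0.04193 mg/L.
Mass balance: 0.04193·6.2 = 0.15·Cₑ + 6.05·0.0016.
Cₑ = (0.2599 − 0.00968) / 0.15 = 1.668 mg/L.

1.67 mg/L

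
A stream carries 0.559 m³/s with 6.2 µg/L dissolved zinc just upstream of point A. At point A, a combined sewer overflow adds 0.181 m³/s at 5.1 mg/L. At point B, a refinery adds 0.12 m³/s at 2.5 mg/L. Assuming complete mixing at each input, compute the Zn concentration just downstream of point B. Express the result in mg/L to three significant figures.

1.43 mg/L

6.2 µg/L = 0.0062 mg/L.
After input A: C = (0.559·0.0062 + 0.181·5.1) / 0.74 = 1.252 mg/L.
After input B: C = (0.74·1.252 + 0.12·2.5) / 0.86 = 1.426 mg/L.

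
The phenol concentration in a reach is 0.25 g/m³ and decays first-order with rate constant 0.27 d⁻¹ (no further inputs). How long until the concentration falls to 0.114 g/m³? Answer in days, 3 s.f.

t = ln(C₀/C)/k = ln(0.25/0.114)/0.27 = 0.7853/0.27 = 2.908 d.

2.91 d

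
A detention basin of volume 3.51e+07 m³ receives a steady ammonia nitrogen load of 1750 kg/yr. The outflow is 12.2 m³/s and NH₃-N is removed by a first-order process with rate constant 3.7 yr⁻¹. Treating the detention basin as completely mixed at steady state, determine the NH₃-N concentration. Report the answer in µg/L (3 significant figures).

3.40 µg/L

Outflow Q = 12.2 m³/s × 3.156e+07 s/yr = 3.85e+08 m³/yr.
Steady-state CSTR mass balance: W = Q·C + k·V·C, so C = W/(Q + kV).
Q + kV = 3.85e+08 + 3.7·3.51e+07 = 5.149e+08 m³/yr.
C = 1750/5.149e+08 = 3.399e-06 kg/m³ = 0.003399 mg/L = 3.399 µg/L.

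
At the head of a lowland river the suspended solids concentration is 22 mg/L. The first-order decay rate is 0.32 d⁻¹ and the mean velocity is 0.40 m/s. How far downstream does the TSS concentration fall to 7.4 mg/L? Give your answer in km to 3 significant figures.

From C = C₀·e^(−kt), t = ln(C₀/C)/k = ln(22/7.4)/0.32 = 1.09/0.32 = 3.405 d.
Distance = v·t = 0.40 m/s × 2.942e+05 s = 1.177e+05 m = 117.7 km.

118 km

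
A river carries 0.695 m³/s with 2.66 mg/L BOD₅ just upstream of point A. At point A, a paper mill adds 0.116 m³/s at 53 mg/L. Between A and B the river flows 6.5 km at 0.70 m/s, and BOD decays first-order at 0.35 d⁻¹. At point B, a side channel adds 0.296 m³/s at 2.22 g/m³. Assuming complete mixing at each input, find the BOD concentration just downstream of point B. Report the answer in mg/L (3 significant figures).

7.55 mg/L

After input A: C = (0.695·2.66 + 0.116·53) / 0.811 = 9.86 mg/L.
Over the 6.5 km reach to input B (t = 9286 s = 0.1075 d), decay gives C = 9.86·exp(−0.35·0.1075) = 9.496 mg/L.
After input B: C = (0.811·9.496 + 0.296·2.22) / 1.107 = 7.551 mg/L.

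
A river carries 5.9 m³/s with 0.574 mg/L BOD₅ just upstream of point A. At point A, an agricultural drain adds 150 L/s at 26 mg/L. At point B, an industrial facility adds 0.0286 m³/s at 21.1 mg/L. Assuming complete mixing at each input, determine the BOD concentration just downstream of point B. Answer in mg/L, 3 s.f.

150 L/s = 0.15 m³/s.
After input A: C = (5.9·0.574 + 0.15·26) / 6.05 = 1.204 mg/L.
After input B: C = (6.05·1.204 + 0.0286·21.1) / 6.079 = 1.298 mg/L.

1.30 mg/L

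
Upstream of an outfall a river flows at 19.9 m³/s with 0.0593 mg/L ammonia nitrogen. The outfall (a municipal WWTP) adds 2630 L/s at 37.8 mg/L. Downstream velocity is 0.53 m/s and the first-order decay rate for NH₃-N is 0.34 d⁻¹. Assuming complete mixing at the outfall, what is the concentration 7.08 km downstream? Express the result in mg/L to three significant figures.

2630 L/s = 2.63 m³/s.
After complete mixing, C₀ = (2.63·37.8 + 19.9·0.0593) / 22.53 = 4.465 mg/L.
Travel time t = 7080 m / 0.53 m/s = 1.336e+04 s = 0.1546 d.
C = 4.465·exp(−0.34·0.1546) = 4.465·0.9488 = 4.236 mg/L.

4.24 mg/L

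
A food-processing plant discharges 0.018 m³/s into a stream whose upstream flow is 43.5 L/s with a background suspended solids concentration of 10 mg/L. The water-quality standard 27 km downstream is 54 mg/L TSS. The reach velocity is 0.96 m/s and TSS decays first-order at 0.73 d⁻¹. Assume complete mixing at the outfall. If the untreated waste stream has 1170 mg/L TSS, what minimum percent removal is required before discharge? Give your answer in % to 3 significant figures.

82.1 %

43.5 L/s = 0.0435 m³/s.
Travel time to the compliance point: t = 2.7e+04/0.96 = 2.812e+04 s = 0.3255 d; decay factor exp(−0.73·0.3255) = 0.7885.
So the concentration just after mixing may be at most 54/0.7885 = 68.48 mg/L.
Mass balance: 68.48·0.0615 = 0.018·Cₑ + 0.0435·10.
Cₑ = (4.212 − 0.435) / 0.018 = 209.8 mg/L.
Required removal = 1 − 209.8/1170 = 82.07 %.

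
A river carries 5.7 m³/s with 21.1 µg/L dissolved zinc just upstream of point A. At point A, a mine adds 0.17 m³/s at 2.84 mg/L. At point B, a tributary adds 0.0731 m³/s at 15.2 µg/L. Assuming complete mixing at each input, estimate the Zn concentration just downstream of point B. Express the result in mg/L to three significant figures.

0.102 mg/L

21.1 µg/L = 0.0211 mg/L.
After input A: C = (5.7·0.0211 + 0.17·2.84) / 5.87 = 0.1027 mg/L.
15.2 µg/L = 0.0152 mg/L.
After input B: C = (5.87·0.1027 + 0.0731·0.0152) / 5.943 = 0.1017 mg/L.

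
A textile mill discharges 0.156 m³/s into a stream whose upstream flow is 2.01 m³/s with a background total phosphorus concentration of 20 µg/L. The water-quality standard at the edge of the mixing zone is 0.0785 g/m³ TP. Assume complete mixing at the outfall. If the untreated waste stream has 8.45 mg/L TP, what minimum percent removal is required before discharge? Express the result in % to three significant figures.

20 µg/L = 0.02 mg/L.
Mass balance: 0.0785·2.166 = 0.156·Cₑ + 2.01·0.02.
Cₑ = (0.17 − 0.0402) / 0.156 = 0.8322 mg/L.
Required removal = 1 − 0.8322/8.45 = 90.15 %.

90.2 %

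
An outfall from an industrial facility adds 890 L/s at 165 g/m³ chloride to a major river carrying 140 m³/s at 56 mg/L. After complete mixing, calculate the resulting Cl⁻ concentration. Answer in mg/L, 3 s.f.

890 L/s = 0.89 m³/s.
Conservation of mass across the mixing zone: C = (0.89·165 + 140·56) / (0.89 + 140) = 7987/140.9 = 56.69 mg/L.

56.7 mg/L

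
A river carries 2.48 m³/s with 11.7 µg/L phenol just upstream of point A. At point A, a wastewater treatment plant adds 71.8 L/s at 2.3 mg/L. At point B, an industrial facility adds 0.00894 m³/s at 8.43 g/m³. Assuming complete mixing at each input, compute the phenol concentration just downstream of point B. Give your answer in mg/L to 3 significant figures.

0.105 mg/L

11.7 µg/L = 0.0117 mg/L.
71.8 L/s = 0.0718 m³/s.
After input A: C = (2.48·0.0117 + 0.0718·2.3) / 2.552 = 0.07609 mg/L.
After input B: C = (2.552·0.07609 + 0.00894·8.43) / 2.561 = 0.1053 mg/L.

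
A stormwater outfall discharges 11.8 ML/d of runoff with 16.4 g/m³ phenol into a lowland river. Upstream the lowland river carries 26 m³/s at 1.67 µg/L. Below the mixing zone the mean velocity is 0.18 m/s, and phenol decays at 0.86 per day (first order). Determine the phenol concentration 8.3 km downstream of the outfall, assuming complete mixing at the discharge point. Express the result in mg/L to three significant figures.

11.8 ML/d = 0.1366 m³/s.
1.67 µg/L = 0.00167 mg/L.
After complete mixing, C₀ = (0.1366·16.4 + 26·0.00167) / 26.14 = 0.08736 mg/L.
Travel time t = 8300 m / 0.18 m/s = 4.611e+04 s = 0.5337 d.
C = 0.08736·exp(−0.86·0.5337) = 0.08736·0.6319 = 0.0552 mg/L.

0.0552 mg/L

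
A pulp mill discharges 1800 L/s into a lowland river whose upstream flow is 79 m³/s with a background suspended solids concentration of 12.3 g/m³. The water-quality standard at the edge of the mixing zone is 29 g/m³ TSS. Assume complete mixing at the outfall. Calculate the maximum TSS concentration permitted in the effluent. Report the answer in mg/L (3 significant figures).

1800 L/s = 1.8 m³/s.
Mass balance: 29·80.8 = 1.8·Cₑ + 79·12.3.
Cₑ = (2343 − 971.7) / 1.8 = 761.9 mg/L.

762 mg/L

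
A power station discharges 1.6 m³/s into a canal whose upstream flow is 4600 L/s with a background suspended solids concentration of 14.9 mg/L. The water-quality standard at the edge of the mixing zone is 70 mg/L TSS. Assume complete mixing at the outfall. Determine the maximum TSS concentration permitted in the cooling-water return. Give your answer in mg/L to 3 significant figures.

4600 L/s = 4.6 m³/s.
Mass balance: 70·6.2 = 1.6·Cₑ + 4.6·14.9.
Cₑ = (434 − 68.54) / 1.6 = 228.4 mg/L.

228 mg/L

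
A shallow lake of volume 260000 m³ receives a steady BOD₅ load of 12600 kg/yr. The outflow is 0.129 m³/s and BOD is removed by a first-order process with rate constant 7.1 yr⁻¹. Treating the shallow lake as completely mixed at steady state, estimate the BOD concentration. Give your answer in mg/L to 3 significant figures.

Outflow Q = 0.129 m³/s × 3.156e+07 s/yr = 4.071e+06 m³/yr.
Steady-state CSTR mass balance: W = Q·C + k·V·C, so C = W/(Q + kV).
Q + kV = 4.071e+06 + 7.1·260000 = 5.917e+06 m³/yr.
C = 12600/5.917e+06 = 0.002129 kg/m³ = 2.129 mg/L.

2.13 mg/L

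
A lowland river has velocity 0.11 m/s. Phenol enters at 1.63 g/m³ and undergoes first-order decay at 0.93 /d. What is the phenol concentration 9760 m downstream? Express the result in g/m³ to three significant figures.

0.627 g/m³

Travel time t = 9760 m / 0.11 m/s = 9760/0.11 = 8.873e+04 s = 1.027 d.
First-order decay: C = 1.63·exp(−0.93·1.027) = 1.63·0.3848 = 0.6272 g/m³.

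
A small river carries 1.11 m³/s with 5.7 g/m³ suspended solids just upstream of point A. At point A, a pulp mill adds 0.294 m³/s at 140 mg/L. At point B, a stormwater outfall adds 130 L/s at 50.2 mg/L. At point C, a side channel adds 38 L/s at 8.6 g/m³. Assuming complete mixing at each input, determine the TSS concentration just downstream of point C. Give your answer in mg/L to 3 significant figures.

After input A: C = (1.11·5.7 + 0.294·140) / 1.404 = 33.82 mg/L.
130 L/s = 0.13 m³/s.
After input B: C = (1.404·33.82 + 0.13·50.2) / 1.534 = 35.21 mg/L.
38 L/s = 0.038 m³/s.
After input C: C = (1.534·35.21 + 0.038·8.6) / 1.572 = 34.57 mg/L.

34.6 mg/L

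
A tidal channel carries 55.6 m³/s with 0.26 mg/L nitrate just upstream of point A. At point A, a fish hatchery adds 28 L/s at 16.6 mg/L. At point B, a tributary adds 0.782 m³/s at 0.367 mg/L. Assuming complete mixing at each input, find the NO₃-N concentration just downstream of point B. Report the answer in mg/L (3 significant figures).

28 L/s = 0.028 m³/s.
After input A: C = (55.6·0.26 + 0.028·16.6) / 55.63 = 0.2682 mg/L.
After input B: C = (55.63·0.2682 + 0.782·0.367) / 56.41 = 0.2696 mg/L.

0.270 mg/L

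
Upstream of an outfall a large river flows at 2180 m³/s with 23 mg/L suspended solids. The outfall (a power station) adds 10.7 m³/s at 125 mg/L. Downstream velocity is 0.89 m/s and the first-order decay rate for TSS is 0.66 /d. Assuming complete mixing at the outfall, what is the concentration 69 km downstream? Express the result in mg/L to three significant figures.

13.0 mg/L

After complete mixing, C₀ = (10.7·125 + 2180·23) / 2191 = 23.5 mg/L.
Travel time t = 6.9e+04 m / 0.89 m/s = 7.753e+04 s = 0.8973 d.
C = 23.5·exp(−0.66·0.8973) = 23.5·0.5531 = 13 mg/L.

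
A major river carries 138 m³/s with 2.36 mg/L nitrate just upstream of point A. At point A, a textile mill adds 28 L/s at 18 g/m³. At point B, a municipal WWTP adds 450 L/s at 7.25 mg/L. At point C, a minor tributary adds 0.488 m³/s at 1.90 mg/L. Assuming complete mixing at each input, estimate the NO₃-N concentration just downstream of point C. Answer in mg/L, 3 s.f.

28 L/s = 0.028 m³/s.
After input A: C = (138·2.36 + 0.028·18) / 138 = 2.363 mg/L.
450 L/s = 0.45 m³/s.
After input B: C = (138·2.363 + 0.45·7.25) / 138.5 = 2.379 mg/L.
After input C: C = (138.5·2.379 + 0.488·1.9) / 139 = 2.377 mg/L.

2.38 mg/L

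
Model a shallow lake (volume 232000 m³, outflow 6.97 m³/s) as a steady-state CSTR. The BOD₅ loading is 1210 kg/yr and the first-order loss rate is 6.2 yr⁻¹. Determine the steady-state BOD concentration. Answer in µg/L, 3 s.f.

Outflow Q = 6.97 m³/s × 3.156e+07 s/yr = 2.2e+08 m³/yr.
Steady-state CSTR mass balance: W = Q·C + k·V·C, so C = W/(Q + kV).
Q + kV = 2.2e+08 + 6.2·232000 = 2.214e+08 m³/yr.
C = 1210/2.214e+08 = 5.465e-06 kg/m³ = 0.005465 mg/L = 5.465 µg/L.

5.47 µg/L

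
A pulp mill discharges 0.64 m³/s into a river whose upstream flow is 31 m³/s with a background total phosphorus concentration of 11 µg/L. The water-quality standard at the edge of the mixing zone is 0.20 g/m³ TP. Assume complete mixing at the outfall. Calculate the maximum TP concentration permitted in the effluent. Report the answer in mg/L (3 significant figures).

11 µg/L = 0.011 mg/L.
Mass balance: 0.2·31.64 = 0.64·Cₑ + 31·0.011.
Cₑ = (6.328 − 0.341) / 0.64 = 9.355 mg/L.

9.35 mg/L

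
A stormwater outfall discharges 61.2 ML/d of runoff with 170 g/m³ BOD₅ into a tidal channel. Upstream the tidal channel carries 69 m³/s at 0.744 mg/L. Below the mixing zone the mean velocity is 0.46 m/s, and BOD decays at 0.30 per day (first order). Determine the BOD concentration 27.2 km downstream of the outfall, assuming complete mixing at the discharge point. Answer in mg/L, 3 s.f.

61.2 ML/d = 0.7083 m³/s.
After complete mixing, C₀ = (0.7083·170 + 69·0.744) / 69.71 = 2.464 mg/L.
Travel time t = 2.72e+04 m / 0.46 m/s = 5.913e+04 s = 0.6844 d.
C = 2.464·exp(−0.30·0.6844) = 2.464·0.8144 = 2.007 mg/L.

2.01 mg/L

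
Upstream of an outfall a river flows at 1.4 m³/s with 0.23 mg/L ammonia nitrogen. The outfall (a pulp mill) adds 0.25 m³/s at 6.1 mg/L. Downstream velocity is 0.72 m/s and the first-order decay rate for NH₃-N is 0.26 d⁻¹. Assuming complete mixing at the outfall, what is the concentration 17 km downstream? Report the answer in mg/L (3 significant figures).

1.04 mg/L

After complete mixing, C₀ = (0.25·6.1 + 1.4·0.23) / 1.65 = 1.119 mg/L.
Travel time t = 1.7e+04 m / 0.72 m/s = 2.361e+04 s = 0.2733 d.
C = 1.119·exp(−0.26·0.2733) = 1.119·0.9314 = 1.043 mg/L.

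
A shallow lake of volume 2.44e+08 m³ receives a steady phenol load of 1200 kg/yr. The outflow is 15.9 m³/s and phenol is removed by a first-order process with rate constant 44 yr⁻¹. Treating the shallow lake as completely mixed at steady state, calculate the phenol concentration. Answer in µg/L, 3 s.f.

0.107 µg/L

Outflow Q = 15.9 m³/s × 3.156e+07 s/yr = 5.018e+08 m³/yr.
Steady-state CSTR mass balance: W = Q·C + k·V·C, so C = W/(Q + kV).
Q + kV = 5.018e+08 + 44·2.44e+08 = 1.124e+10 m³/yr.
C = 1200/1.124e+10 = 1.068e-07 kg/m³ = 0.0001068 mg/L = 0.1068 µg/L.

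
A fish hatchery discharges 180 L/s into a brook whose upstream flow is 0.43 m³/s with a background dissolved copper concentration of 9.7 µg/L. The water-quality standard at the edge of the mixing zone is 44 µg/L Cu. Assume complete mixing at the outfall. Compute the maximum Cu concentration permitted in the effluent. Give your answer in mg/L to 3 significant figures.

180 L/s = 0.18 m³/s.
9.7 µg/L = 0.0097 mg/L.
44 µg/L = 0.044 mg/L.
Mass balance: 0.044·0.61 = 0.18·Cₑ + 0.43·0.0097.
Cₑ = (0.02684 − 0.004171) / 0.18 = 0.1259 mg/L.

0.126 mg/L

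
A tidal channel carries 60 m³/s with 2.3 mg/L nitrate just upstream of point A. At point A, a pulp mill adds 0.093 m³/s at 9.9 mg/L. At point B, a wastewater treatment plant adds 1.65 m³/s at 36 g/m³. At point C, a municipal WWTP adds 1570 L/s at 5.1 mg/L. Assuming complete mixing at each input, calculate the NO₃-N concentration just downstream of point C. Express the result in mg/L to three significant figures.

After input A: C = (60·2.3 + 0.093·9.9) / 60.09 = 2.312 mg/L.
After input B: C = (60.09·2.312 + 1.65·36) / 61.74 = 3.212 mg/L.
1570 L/s = 1.57 m³/s.
After input C: C = (61.74·3.212 + 1.57·5.1) / 63.31 = 3.259 mg/L.

3.26 mg/L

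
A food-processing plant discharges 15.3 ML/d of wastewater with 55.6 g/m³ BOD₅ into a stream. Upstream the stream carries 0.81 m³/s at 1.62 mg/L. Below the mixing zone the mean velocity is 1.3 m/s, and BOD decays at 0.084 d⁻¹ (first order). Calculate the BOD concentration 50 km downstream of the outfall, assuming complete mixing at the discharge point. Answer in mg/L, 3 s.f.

10.9 mg/L

15.3 ML/d = 0.1771 m³/s.
After complete mixing, C₀ = (0.1771·55.6 + 0.81·1.62) / 0.9871 = 11.3 mg/L.
Travel time t = 5e+04 m / 1.3 m/s = 3.846e+04 s = 0.4452 d.
C = 11.3·exp(−0.084·0.4452) = 11.3·0.9633 = 10.89 mg/L.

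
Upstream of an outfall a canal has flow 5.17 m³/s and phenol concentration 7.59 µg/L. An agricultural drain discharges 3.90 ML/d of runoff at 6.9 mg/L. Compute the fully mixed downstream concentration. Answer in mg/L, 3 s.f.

0.0672 mg/L

3.90 ML/d = 0.04514 m³/s.
7.59 µg/L = 0.00759 mg/L.
Conservation of mass across the mixing zone: C = (0.04514·6.9 + 5.17·0.00759) / (0.04514 + 5.17) = 0.3507/5.215 = 0.06725 mg/L.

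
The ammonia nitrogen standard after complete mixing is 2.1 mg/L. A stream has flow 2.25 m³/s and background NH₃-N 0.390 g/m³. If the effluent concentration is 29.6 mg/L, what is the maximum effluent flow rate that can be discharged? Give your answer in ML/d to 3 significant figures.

12.1 ML/d

Mass balance at complete mixing: C_std·(Q_w + Q_r) = Q_w·C_e + Q_r·C_b.
Rearranging, Q_w = Q_r·(C_std − C_b)/(C_e − C_std) = 2.25·(2.1 − 0.39) / (29.6 − 2.1) = 0.1399 m³/s.
= 12.09 ML/d.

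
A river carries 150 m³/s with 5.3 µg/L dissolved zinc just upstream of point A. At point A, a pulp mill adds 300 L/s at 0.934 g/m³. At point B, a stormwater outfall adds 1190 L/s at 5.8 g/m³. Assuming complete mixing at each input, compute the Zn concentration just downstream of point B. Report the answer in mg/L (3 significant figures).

5.3 µg/L = 0.0053 mg/L.
300 L/s = 0.3 m³/s.
After input A: C = (150·0.0053 + 0.3·0.934) / 150.3 = 0.007154 mg/L.
1190 L/s = 1.19 m³/s.
After input B: C = (150.3·0.007154 + 1.19·5.8) / 151.5 = 0.05266 mg/L.

0.0527 mg/L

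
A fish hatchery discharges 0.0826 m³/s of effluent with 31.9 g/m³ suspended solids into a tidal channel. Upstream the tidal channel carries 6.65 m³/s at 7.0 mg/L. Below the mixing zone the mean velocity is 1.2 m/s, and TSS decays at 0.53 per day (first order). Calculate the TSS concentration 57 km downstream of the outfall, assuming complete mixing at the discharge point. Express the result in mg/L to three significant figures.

5.46 mg/L

After complete mixing, C₀ = (0.0826·31.9 + 6.65·7) / 6.733 = 7.305 mg/L.
Travel time t = 5.7e+04 m / 1.2 m/s = 4.75e+04 s = 0.5498 d.
C = 7.305·exp(−0.53·0.5498) = 7.305·0.7472 = 5.459 mg/L.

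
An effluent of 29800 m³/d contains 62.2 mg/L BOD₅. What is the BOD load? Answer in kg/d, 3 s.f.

29800 m³/d = 0.3449 m³/s.
Mass flux = Q·C = 0.3449 m³/s × 62.2 g/m³ = 21.45 g/s.
= 21.45 g/s × 86.4 = 1854 kg/d.

1850 kg/d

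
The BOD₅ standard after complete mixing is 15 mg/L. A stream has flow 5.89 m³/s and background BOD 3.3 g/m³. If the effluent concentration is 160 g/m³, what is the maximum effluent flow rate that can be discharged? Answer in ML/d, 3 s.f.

41.1 ML/d

Mass balance at complete mixing: C_std·(Q_w + Q_r) = Q_w·C_e + Q_r·C_b.
Rearranging, Q_w = Q_r·(C_std − C_b)/(C_e − C_std) = 5.89·(15 − 3.3) / (160 − 15) = 0.4753 m³/s.
= 41.06 ML/d.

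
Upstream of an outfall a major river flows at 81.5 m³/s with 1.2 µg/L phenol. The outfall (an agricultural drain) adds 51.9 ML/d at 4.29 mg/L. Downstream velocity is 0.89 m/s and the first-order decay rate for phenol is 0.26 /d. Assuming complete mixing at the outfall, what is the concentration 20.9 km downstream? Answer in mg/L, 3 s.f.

0.0304 mg/L

51.9 ML/d = 0.6007 m³/s.
1.2 µg/L = 0.0012 mg/L.
After complete mixing, C₀ = (0.6007·4.29 + 81.5·0.0012) / 82.1 = 0.03258 mg/L.
Travel time t = 2.09e+04 m / 0.89 m/s = 2.348e+04 s = 0.2718 d.
C = 0.03258·exp(−0.26·0.2718) = 0.03258·0.9318 = 0.03036 mg/L.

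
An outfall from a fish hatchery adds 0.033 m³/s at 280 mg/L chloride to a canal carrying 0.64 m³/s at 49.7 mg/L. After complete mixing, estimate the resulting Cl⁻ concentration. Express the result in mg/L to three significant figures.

61.0 mg/L

Flow-weighted mixing gives C = (0.033·280 + 0.64·49.7) / (0.033 + 0.64) = 41.05/0.673 = 60.99 mg/L.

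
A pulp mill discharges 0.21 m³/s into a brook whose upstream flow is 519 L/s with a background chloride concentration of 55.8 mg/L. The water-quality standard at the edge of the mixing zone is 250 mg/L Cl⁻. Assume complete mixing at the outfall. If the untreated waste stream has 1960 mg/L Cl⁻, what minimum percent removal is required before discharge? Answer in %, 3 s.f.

62.8 %

519 L/s = 0.519 m³/s.
Mass balance: 250·0.729 = 0.21·Cₑ + 0.519·55.8.
Cₑ = (182.2 − 28.96) / 0.21 = 730 mg/L.
Required removal = 1 − 730/1960 = 62.76 %.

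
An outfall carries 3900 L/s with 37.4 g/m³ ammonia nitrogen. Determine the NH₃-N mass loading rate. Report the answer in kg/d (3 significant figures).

12600 kg/d

3900 L/s = 3.9 m³/s.
Mass flux = Q·C = 3.9 m³/s × 37.4 g/m³ = 145.9 g/s.
= 145.9 g/s × 86.4 = 1.26e+04 kg/d.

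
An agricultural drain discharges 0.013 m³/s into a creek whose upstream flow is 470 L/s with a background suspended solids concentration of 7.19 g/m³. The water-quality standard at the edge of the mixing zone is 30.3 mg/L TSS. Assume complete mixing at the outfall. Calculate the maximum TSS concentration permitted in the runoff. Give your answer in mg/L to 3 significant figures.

470 L/s = 0.47 m³/s.
Mass balance: 30.3·0.483 = 0.013·Cₑ + 0.47·7.19.
Cₑ = (14.63 − 3.379) / 0.013 = 865.8 mg/L.

866 mg/L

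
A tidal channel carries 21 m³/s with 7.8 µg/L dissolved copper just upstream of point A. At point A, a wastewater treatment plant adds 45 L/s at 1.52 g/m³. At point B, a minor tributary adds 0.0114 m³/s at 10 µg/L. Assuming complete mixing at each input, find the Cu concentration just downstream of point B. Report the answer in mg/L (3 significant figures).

0.0110 mg/L

7.8 µg/L = 0.0078 mg/L.
45 L/s = 0.045 m³/s.
After input A: C = (21·0.0078 + 0.045·1.52) / 21.05 = 0.01103 mg/L.
10 µg/L = 0.01 mg/L.
After input B: C = (21.05·0.01103 + 0.0114·0.01) / 21.06 = 0.01103 mg/L.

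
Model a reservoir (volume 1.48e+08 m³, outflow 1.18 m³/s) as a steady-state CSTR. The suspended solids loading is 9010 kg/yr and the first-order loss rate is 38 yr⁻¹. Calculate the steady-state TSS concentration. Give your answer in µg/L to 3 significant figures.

Outflow Q = 1.18 m³/s × 3.156e+07 s/yr = 3.724e+07 m³/yr.
Steady-state CSTR mass balance: W = Q·C + k·V·C, so C = W/(Q + kV).
Q + kV = 3.724e+07 + 38·1.48e+08 = 5.661e+09 m³/yr.
C = 9010/5.661e+09 = 1.592e-06 kg/m³ = 0.001592 mg/L = 1.592 µg/L.

1.59 µg/L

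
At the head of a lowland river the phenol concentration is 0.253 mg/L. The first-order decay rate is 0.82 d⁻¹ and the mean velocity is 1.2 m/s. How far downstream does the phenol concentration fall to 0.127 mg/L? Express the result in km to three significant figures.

From C = C₀·e^(−kt), t = ln(C₀/C)/k = ln(0.253/0.127)/0.82 = 0.6892/0.82 = 0.8405 d.
Distance = v·t = 1.2 m/s × 7.262e+04 s = 8.714e+04 m = 87.14 km.

87.1 km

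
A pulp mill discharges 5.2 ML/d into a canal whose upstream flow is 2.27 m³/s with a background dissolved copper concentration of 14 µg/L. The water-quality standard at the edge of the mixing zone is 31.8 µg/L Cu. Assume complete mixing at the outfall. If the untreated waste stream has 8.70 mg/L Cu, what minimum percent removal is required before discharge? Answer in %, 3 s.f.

91.9 %

5.2 ML/d = 0.06019 m³/s.
14 µg/L = 0.014 mg/L.
31.8 µg/L = 0.0318 mg/L.
Mass balance: 0.0318·2.33 = 0.06019·Cₑ + 2.27·0.014.
Cₑ = (0.0741 − 0.03178) / 0.06019 = 0.7032 mg/L.
Required removal = 1 − 0.7032/8.70 = 91.92 %.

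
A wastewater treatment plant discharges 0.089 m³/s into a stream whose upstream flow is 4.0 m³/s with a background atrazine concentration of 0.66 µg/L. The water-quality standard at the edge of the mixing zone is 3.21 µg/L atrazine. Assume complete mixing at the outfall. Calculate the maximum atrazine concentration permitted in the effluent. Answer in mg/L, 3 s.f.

0.66 µg/L = 0.00066 mg/L.
3.21 µg/L = 0.00321 mg/L.
Mass balance: 0.00321·4.089 = 0.089·Cₑ + 4·0.00066.
Cₑ = (0.01313 − 0.00264) / 0.089 = 0.1178 mg/L.

0.118 mg/L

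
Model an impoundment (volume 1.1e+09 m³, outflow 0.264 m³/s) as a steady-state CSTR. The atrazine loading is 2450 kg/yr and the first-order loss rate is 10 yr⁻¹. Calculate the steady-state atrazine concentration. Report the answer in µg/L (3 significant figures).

Outflow Q = 0.264 m³/s × 3.156e+07 s/yr = 8.331e+06 m³/yr.
Steady-state CSTR mass balance: W = Q·C + k·V·C, so C = W/(Q + kV).
Q + kV = 8.331e+06 + 10·1.1e+09 = 1.101e+10 m³/yr.
C = 2450/1.101e+10 = 2.226e-07 kg/m³ = 0.0002226 mg/L = 0.2226 µg/L.

0.223 µg/L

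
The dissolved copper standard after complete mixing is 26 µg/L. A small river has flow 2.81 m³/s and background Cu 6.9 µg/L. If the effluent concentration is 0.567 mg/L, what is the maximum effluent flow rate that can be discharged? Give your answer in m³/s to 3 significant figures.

0.0992 m³/s

6.9 µg/L = 0.0069 mg/L.
26 µg/L = 0.026 mg/L.
Mass balance at complete mixing: C_std·(Q_w + Q_r) = Q_w·C_e + Q_r·C_b.
Rearranging, Q_w = Q_r·(C_std − C_b)/(C_e − C_std) = 2.81·(0.026 − 0.0069) / (0.567 − 0.026) = 0.09921 m³/s.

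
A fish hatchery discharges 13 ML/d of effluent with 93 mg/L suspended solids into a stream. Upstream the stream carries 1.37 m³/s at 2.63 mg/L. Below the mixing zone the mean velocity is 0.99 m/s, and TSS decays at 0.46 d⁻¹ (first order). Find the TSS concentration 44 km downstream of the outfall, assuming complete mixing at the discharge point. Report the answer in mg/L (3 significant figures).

9.13 mg/L

13 ML/d = 0.1505 m³/s.
After complete mixing, C₀ = (0.1505·93 + 1.37·2.63) / 1.52 = 11.57 mg/L.
Travel time t = 4.4e+04 m / 0.99 m/s = 4.444e+04 s = 0.5144 d.
C = 11.57·exp(−0.46·0.5144) = 11.57·0.7893 = 9.134 mg/L.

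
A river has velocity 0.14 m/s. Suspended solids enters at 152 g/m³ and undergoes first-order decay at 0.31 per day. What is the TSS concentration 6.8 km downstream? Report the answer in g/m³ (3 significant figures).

Travel time t = 6.8 km / 0.14 m/s = 6800/0.14 = 4.857e+04 s = 0.5622 d.
First-order decay: C = 152·exp(−0.31·0.5622) = 152·0.8401 = 127.7 g/m³.

128 g/m³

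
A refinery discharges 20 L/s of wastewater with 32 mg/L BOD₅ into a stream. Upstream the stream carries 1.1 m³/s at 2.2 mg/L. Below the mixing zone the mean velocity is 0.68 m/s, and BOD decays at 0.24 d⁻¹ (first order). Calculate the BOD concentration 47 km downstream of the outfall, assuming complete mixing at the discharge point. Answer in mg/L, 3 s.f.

20 L/s = 0.02 m³/s.
After complete mixing, C₀ = (0.02·32 + 1.1·2.2) / 1.12 = 2.732 mg/L.
Travel time t = 4.7e+04 m / 0.68 m/s = 6.912e+04 s = 0.8 d.
C = 2.732·exp(−0.24·0.8) = 2.732·0.8253 = 2.255 mg/L.

2.25 mg/L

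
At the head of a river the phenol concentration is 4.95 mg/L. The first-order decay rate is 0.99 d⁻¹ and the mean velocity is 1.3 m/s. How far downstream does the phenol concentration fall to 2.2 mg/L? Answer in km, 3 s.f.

From C = C₀·e^(−kt), t = ln(C₀/C)/k = ln(4.95/2.2)/0.99 = 0.8109/0.99 = 0.8191 d.
Distance = v·t = 1.3 m/s × 7.077e+04 s = 9.2e+04 m = 92 km.

92.0 km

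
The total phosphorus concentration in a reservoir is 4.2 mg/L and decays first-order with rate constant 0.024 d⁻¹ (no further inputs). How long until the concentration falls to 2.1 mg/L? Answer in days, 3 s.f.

t = ln(C₀/C)/k = ln(4.2/2.1)/0.024 = 0.6931/0.024 = 28.88 d.

28.9 d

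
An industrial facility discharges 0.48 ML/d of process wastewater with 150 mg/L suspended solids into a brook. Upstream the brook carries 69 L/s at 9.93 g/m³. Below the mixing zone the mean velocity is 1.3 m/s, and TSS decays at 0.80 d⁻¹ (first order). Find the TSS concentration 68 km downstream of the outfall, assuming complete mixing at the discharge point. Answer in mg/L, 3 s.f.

12.5 mg/L

0.48 ML/d = 0.005556 m³/s.
69 L/s = 0.069 m³/s.
After complete mixing, C₀ = (0.005556·150 + 0.069·9.93) / 0.07456 = 20.37 mg/L.
Travel time t = 6.8e+04 m / 1.3 m/s = 5.231e+04 s = 0.6054 d.
C = 20.37·exp(−0.80·0.6054) = 20.37·0.6161 = 12.55 mg/L.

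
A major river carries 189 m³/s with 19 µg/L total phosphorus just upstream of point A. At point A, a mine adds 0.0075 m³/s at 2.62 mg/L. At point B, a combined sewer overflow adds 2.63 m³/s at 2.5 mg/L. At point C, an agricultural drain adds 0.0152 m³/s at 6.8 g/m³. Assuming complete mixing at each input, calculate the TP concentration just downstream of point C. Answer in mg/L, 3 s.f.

0.0537 mg/L

19 µg/L = 0.019 mg/L.
After input A: C = (189·0.019 + 0.0075·2.62) / 189 = 0.0191 mg/L.
After input B: C = (189·0.0191 + 2.63·2.5) / 191.6 = 0.05315 mg/L.
After input C: C = (191.6·0.05315 + 0.0152·6.8) / 191.7 = 0.05369 mg/L.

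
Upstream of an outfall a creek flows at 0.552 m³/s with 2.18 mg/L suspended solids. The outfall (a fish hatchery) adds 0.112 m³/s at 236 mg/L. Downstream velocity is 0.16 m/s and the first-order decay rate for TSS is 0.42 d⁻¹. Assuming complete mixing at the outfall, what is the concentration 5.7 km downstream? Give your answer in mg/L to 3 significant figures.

After complete mixing, C₀ = (0.112·236 + 0.552·2.18) / 0.664 = 41.62 mg/L.
Travel time t = 5700 m / 0.16 m/s = 3.562e+04 s = 0.4123 d.
C = 41.62·exp(−0.42·0.4123) = 41.62·0.841 = 35 mg/L.

35.0 mg/L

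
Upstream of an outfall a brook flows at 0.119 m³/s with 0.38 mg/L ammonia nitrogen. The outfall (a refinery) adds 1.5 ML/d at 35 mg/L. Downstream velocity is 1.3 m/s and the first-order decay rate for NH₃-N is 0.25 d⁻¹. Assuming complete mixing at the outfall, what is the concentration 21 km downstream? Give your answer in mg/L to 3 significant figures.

4.57 mg/L

1.5 ML/d = 0.01736 m³/s.
After complete mixing, C₀ = (0.01736·35 + 0.119·0.38) / 0.1364 = 4.788 mg/L.
Travel time t = 2.1e+04 m / 1.3 m/s = 1.615e+04 s = 0.187 d.
C = 4.788·exp(−0.25·0.187) = 4.788·0.9543 = 4.569 mg/L.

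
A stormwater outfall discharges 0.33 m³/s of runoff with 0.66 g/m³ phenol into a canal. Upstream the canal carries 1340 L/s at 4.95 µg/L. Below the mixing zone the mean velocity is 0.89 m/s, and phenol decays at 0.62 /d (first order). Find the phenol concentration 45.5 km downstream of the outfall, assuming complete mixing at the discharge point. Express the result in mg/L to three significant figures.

1340 L/s = 1.34 m³/s.
4.95 µg/L = 0.00495 mg/L.
After complete mixing, C₀ = (0.33·0.66 + 1.34·0.00495) / 1.67 = 0.1344 mg/L.
Travel time t = 4.55e+04 m / 0.89 m/s = 5.112e+04 s = 0.5917 d.
C = 0.1344·exp(−0.62·0.5917) = 0.1344·0.6929 = 0.09312 mg/L.

0.0931 mg/L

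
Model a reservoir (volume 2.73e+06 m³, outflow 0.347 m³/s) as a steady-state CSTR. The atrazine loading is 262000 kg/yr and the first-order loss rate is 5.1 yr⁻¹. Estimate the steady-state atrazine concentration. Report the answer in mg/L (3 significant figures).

Outflow Q = 0.347 m³/s × 3.156e+07 s/yr = 1.095e+07 m³/yr.
Steady-state CSTR mass balance: W = Q·C + k·V·C, so C = W/(Q + kV).
Q + kV = 1.095e+07 + 5.1·2.73e+06 = 2.487e+07 m³/yr.
C = 262000/2.487e+07 = 0.01053 kg/m³ = 10.53 mg/L.

10.5 mg/L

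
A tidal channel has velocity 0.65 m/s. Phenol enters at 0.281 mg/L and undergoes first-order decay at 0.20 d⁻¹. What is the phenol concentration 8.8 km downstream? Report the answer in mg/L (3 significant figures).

Travel time t = 8.8 km / 0.65 m/s = 8800/0.65 = 1.354e+04 s = 0.1567 d.
First-order decay: C = 0.281·exp(−0.20·0.1567) = 0.281·0.9691 = 0.2723 mg/L.

0.272 mg/L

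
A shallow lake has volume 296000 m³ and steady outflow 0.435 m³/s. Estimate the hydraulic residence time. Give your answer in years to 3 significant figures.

0.0216 yr

Q = 0.435 m³/s × 3.156e+07 s/yr = 1.373e+07 m³/yr.
Hydraulic residence time τ = V/Q = 296000/1.373e+07 = 0.02156 yr.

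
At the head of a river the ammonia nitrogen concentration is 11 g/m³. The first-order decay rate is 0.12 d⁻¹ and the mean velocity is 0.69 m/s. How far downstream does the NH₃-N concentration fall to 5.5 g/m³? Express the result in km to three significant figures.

From C = C₀·e^(−kt), t = ln(C₀/C)/k = ln(11/5.5)/0.12 = 0.6931/0.12 = 5.776 d.
Distance = v·t = 0.69 m/s × 4.991e+05 s = 3.444e+05 m = 344.4 km.

344 km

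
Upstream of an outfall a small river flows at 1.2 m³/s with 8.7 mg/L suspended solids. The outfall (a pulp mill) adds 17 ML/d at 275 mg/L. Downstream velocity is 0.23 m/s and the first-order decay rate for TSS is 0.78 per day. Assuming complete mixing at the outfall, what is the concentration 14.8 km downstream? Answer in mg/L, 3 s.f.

25.9 mg/L

17 ML/d = 0.1968 m³/s.
After complete mixing, C₀ = (0.1968·275 + 1.2·8.7) / 1.397 = 46.21 mg/L.
Travel time t = 1.48e+04 m / 0.23 m/s = 6.435e+04 s = 0.7448 d.
C = 46.21·exp(−0.78·0.7448) = 46.21·0.5594 = 25.85 mg/L.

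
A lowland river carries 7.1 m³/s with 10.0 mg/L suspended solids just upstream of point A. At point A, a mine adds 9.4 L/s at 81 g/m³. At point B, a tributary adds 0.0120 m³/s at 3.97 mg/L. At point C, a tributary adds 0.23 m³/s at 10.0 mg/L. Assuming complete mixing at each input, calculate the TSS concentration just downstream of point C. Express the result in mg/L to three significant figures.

9.4 L/s = 0.0094 m³/s.
After input A: C = (7.1·10 + 0.0094·81) / 7.109 = 10.09 mg/L.
After input B: C = (7.109·10.09 + 0.012·3.97) / 7.121 = 10.08 mg/L.
After input C: C = (7.121·10.08 + 0.23·10) / 7.351 = 10.08 mg/L.

10.1 mg/L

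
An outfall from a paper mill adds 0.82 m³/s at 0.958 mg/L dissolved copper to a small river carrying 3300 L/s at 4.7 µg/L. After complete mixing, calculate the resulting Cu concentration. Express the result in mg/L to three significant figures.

3300 L/s = 3.3 m³/s.
4.7 µg/L = 0.0047 mg/L.
Conservation of mass across the mixing zone: C = (0.82·0.958 + 3.3·0.0047) / (0.82 + 3.3) = 0.8011/4.12 = 0.1944 mg/L.

0.194 mg/L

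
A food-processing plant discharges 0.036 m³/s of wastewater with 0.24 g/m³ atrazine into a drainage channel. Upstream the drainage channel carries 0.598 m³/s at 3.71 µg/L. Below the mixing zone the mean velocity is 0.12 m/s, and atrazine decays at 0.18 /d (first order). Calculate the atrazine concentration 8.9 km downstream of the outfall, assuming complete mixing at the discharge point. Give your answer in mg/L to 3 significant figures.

3.71 µg/L = 0.00371 mg/L.
After complete mixing, C₀ = (0.036·0.24 + 0.598·0.00371) / 0.634 = 0.01713 mg/L.
Travel time t = 8900 m / 0.12 m/s = 7.417e+04 s = 0.8584 d.
C = 0.01713·exp(−0.18·0.8584) = 0.01713·0.8568 = 0.01468 mg/L.

0.0147 mg/L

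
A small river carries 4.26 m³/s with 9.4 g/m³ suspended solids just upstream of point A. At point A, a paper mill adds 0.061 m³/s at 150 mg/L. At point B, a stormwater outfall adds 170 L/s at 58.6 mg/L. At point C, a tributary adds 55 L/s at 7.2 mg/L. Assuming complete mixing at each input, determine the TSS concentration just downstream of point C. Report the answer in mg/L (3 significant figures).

13.1 mg/L

After input A: C = (4.26·9.4 + 0.061·150) / 4.321 = 11.38 mg/L.
170 L/s = 0.17 m³/s.
After input B: C = (4.321·11.38 + 0.17·58.6) / 4.491 = 13.17 mg/L.
55 L/s = 0.055 m³/s.
After input C: C = (4.491·13.17 + 0.055·7.2) / 4.546 = 13.1 mg/L.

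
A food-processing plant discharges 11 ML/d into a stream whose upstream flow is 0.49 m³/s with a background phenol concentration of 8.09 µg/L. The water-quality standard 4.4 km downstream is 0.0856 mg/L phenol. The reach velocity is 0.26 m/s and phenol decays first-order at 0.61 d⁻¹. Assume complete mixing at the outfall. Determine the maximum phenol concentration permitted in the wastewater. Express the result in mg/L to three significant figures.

11 ML/d = 0.1273 m³/s.
8.09 µg/L = 0.00809 mg/L.
Travel time to the compliance point: t = 4400/0.26 = 1.692e+04 s = 0.1959 d; decay factor exp(−0.61·0.1959) = 0.8874.
So the concentration just after mixing may be at most 0.0856/0.8874 = 0.09646 mg/L.
Mass balance: 0.09646·0.6173 = 0.1273·Cₑ + 0.49·0.00809.
Cₑ = (0.05955 − 0.003964) / 0.1273 = 0.4366 mg/L.

0.437 mg/L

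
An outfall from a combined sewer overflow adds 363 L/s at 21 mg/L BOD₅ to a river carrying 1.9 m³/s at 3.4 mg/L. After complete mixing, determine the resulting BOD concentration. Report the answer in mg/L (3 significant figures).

363 L/s = 0.363 m³/s.
Conservation of mass across the mixing zone: C = (0.363·21 + 1.9·3.4) / (0.363 + 1.9) = 14.08/2.263 = 6.223 mg/L.

6.22 mg/L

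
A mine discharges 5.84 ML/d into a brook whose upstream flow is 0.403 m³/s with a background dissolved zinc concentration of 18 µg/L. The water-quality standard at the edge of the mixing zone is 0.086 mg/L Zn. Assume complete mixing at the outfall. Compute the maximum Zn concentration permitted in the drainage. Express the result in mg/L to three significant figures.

5.84 ML/d = 0.06759 m³/s.
18 µg/L = 0.018 mg/L.
Mass balance: 0.086·0.4706 = 0.06759·Cₑ + 0.403·0.018.
Cₑ = (0.04047 − 0.007254) / 0.06759 = 0.4914 mg/L.

0.491 mg/L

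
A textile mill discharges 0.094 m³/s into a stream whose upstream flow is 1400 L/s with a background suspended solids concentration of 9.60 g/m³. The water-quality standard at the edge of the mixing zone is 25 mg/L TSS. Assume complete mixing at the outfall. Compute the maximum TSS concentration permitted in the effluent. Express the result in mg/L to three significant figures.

1400 L/s = 1.4 m³/s.
Mass balance: 25·1.494 = 0.094·Cₑ + 1.4·9.6.
Cₑ = (37.35 − 13.44) / 0.094 = 254.4 mg/L.

254 mg/L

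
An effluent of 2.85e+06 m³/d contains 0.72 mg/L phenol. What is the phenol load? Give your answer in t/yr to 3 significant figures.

749 t/yr

2.85e+06 m³/d = 32.99 m³/s.
Mass flux = Q·C = 32.99 m³/s × 0.72 g/m³ = 23.75 g/s.
= 23.75 g/s × 31.56 = 749.5 t/yr.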